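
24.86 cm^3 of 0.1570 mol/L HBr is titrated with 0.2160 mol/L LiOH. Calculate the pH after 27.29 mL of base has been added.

n(acid) = 0.1570 x 0.02486 = 0.003903 mol; n(LiOH) added = 0.2160 x 0.02729 = 0.005895 mol.
Base is in excess by 0.005895 - 0.003903 = 0.001992 mol in a total volume of 0.05215 L.
[OH^-] = 0.001992/0.05215 = 0.03819 M, so pOH = 1.42 and pH = 14.00 - 1.42 = 12.58.

12.58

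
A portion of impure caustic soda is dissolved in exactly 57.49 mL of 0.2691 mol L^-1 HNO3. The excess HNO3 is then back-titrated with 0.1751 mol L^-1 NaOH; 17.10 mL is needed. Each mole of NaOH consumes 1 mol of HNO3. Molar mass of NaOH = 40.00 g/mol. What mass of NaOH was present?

Total n(HNO3) added = 0.2691 x 0.05749 = 0.01547 mol.
n(NaOH) used = 0.1751 x 0.01710 = 0.002994 mol, which equals the excess n(HNO3).
So n(HNO3) consumed by the sample = 0.01547 - 0.002994 = 0.01248 mol.
n(NaOH) = 0.01248 / 1 = 0.01248 mol.
mass = 0.01248 mol x 40.00 g/mol = 0.499 g.

0.499 g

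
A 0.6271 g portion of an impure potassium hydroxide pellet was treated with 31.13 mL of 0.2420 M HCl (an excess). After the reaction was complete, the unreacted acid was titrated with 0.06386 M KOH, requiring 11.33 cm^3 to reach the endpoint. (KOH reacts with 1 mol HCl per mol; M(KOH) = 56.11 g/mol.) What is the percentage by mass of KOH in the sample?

Total n(HCl) added = 0.2420 x 0.03113 = 0.007533 mol.
n(KOH) used = 0.06386 x 0.01133 = 0.0007235 mol, which equals the excess n(HCl).
So n(HCl) consumed by the sample = 0.007533 - 0.0007235 = 0.006810 mol.
n(KOH) = 0.006810 / 1 = 0.006810 mol.
mass KOH = 0.006810 x 56.11 = 0.3821 g, so %KOH = 0.3821/0.6271 x 100 = 60.9%.

60.9%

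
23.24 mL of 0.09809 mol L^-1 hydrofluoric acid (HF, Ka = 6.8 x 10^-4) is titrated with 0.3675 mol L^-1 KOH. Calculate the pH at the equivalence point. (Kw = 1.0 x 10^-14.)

8.03

n(HF) = 0.09809 x 0.02324 = 0.002280 mol; V(KOH) at equivalence = 0.002280/0.3675 = 0.006203 L.
At equivalence all the acid is converted to F-; total volume = 0.02324 + 0.006203 = 0.02944 L, so [F-] = 0.002280/0.02944 = 0.07742 M.
Kb = Kw/Ka = 1.0e-14 / 6.8 x 10^-4 = 1.47e-11.
[OH^-] = sqrt(Kb x [F-]) = sqrt(1.47e-11 x 0.07742) = 1.07e-6 M.
pOH = 5.97, so pH = 14.00 - 5.97 = 8.03.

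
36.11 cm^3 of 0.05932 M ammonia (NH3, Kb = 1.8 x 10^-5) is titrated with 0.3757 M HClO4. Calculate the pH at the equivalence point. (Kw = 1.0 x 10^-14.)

5.27

n(NH3) = 0.05932 x 0.03611 = 0.002142 mol; V(HClO4) at equivalence = 0.002142/0.3757 = 0.005701 L.
At equivalence the base is fully converted to NH4+; total volume = 0.04181 L, so [NH4+] = 0.002142/0.04181 = 0.05123 M.
Ka(NH4+) = Kw/Kb = 1.0e-14 / 1.8 x 10^-5 = 5.56e-10.
[H^+] = sqrt(Ka x [NH4+]) = sqrt(5.56e-10 x 0.05123) = 5.33e-6 M.
pH = -log(5.33e-6) = 5.27.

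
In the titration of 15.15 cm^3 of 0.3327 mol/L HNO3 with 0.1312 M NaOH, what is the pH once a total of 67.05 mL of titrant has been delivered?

12.66

n(acid) = 0.3327 x 0.01515 = 0.005040 mol; n(NaOH) added = 0.1312 x 0.06705 = 0.008797 mol.
Base is in excess by 0.008797 - 0.005040 = 0.003757 mol in a total volume of 0.08220 L.
[OH^-] = 0.003757/0.08220 = 0.04570 M, so pOH = 1.34 and pH = 14.00 - 1.34 = 12.66.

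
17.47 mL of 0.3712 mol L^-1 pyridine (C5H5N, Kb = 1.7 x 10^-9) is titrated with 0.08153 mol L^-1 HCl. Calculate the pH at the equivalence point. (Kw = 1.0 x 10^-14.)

n(C5H5N) = 0.3712 x 0.01747 = 0.006485 mol; V(HCl) at equivalence = 0.006485/0.08153 = 0.07954 L.
At equivalence the base is fully converted to C5H5NH+; total volume = 0.09701 L, so [C5H5NH+] = 0.006485/0.09701 = 0.06685 M.
Ka(C5H5NH+) = Kw/Kb = 1.0e-14 / 1.7 x 10^-9 = 5.88e-6.
[H^+] = sqrt(Ka x [C5H5NH+]) = sqrt(5.88e-6 x 0.06685) = 0.000627 M.
pH = -log(0.000627) = 3.20.

3.20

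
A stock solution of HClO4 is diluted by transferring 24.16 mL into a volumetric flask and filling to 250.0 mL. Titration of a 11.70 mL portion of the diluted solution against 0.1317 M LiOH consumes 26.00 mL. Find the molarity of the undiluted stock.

n(LiOH) = 0.1317 x 0.02600 = 0.003424 mol.
n(HClO4) in the aliquot = 0.003424 mol.
[diluted HClO4] = 0.003424 / 0.01170 = 0.2927 M.
Dilution factor = 250.0/24.16 = 10.35, so [stock] = 0.2927 x 10.35 = 3.03 M.

3.03 M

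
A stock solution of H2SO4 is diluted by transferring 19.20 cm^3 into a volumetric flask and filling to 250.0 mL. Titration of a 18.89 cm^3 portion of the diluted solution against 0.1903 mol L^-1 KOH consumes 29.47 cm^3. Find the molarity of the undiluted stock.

n(KOH) = 0.1903 x 0.02947 = 0.005608 mol.
n(H2SO4) in the aliquot = 0.005608 x 1/2 = 0.002804 mol.
[diluted H2SO4] = 0.002804 / 0.01889 = 0.1484 M.
Dilution factor = 250.0/19.20 = 13.02, so [stock] = 0.1484 x 13.02 = 1.93 M.

1.93 M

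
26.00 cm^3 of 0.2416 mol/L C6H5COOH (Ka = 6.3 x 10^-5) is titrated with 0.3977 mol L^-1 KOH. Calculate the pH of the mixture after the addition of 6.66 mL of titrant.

4.06

Initial n(C6H5COOH) = 0.2416 x 0.02600 = 0.006282 mol.
n(KOH) added = 0.3977 x 0.006660 = 0.002649 mol, converting that many moles of C6H5COOH to C6H5COO-.
Remaining n(C6H5COOH) = 0.003633 mol; n(C6H5COO-) = 0.002649 mol.
By Henderson-Hasselbalch, pH = pKa + log([A^-]/[HA]) = 4.20 + log(0.002649/0.003633) = 4.20 + (-0.14) = 4.06.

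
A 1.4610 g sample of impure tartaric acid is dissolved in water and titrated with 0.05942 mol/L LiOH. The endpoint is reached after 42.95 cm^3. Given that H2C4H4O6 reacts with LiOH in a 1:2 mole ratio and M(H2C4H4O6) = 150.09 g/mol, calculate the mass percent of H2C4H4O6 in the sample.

13.1%

n(LiOH) = 0.05942 x 0.04295 = 0.002552 mol.
n(H2C4H4O6) = 0.002552 / 2 = 0.001276 mol.
mass of H2C4H4O6 = 0.001276 x 150.09 = 0.1915 g.
% purity = 0.1915 / 1.4610 x 100 = 13.1%.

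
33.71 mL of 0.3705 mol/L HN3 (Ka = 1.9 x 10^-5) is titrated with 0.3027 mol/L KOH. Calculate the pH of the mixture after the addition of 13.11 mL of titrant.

4.39

Initial n(HN3) = 0.3705 x 0.03371 = 0.01249 mol.
n(KOH) added = 0.3027 x 0.01311 = 0.003968 mol, converting that many moles of HN3 to N3-.
Remaining n(HN3) = 0.008521 mol; n(N3-) = 0.003968 mol.
By Henderson-Hasselbalch, pH = pKa + log([A^-]/[HA]) = 4.72 + log(0.003968/0.008521) = 4.72 + (-0.33) = 4.39.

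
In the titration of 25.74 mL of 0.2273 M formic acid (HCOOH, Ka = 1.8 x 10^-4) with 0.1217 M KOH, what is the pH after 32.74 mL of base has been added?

Initial n(HCOOH) = 0.2273 x 0.02574 = 0.005851 mol.
n(KOH) added = 0.1217 x 0.03274 = 0.003984 mol, converting that many moles of HCOOH to HCOO-.
Remaining n(HCOOH) = 0.001866 mol; n(HCOO-) = 0.003984 mol.
By Henderson-Hasselbalch, pH = pKa + log([A^-]/[HA]) = 3.74 + log(0.003984/0.001866) = 3.74 + (+0.33) = 4.07.

4.07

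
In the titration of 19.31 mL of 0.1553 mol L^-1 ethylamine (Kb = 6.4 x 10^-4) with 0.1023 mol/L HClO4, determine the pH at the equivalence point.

6.01

n(C2H5NH2) = 0.1553 x 0.01931 = 0.002999 mol; V(HClO4) at equivalence = 0.002999/0.1023 = 0.02931 L.
At equivalence the base is fully converted to C2H5NH3+; total volume = 0.04862 L, so [C2H5NH3+] = 0.002999/0.04862 = 0.06167 M.
Ka(C2H5NH3+) = Kw/Kb = 1.0e-14 / 6.4 x 10^-4 = 1.56e-11.
[H^+] = sqrt(Ka x [C2H5NH3+]) = sqrt(1.56e-11 x 0.06167) = 9.82e-7 M.
pH = -log(9.82e-7) = 6.01.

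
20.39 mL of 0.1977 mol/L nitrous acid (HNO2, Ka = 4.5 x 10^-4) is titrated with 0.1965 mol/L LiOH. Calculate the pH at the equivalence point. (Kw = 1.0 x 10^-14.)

n(HNO2) = 0.1977 x 0.02039 = 0.004031 mol; V(LiOH) at equivalence = 0.004031/0.1965 = 0.02051 L.
At equivalence all the acid is converted to NO2-; total volume = 0.02039 + 0.02051 = 0.04090 L, so [NO2-] = 0.004031/0.04090 = 0.09855 M.
Kb = Kw/Ka = 1.0e-14 / 4.5 x 10^-4 = 2.22e-11.
[OH^-] = sqrt(Kb x [NO2-]) = sqrt(2.22e-11 x 0.09855) = 1.48e-6 M.
pOH = 5.83, so pH = 14.00 - 5.83 = 8.17.

8.17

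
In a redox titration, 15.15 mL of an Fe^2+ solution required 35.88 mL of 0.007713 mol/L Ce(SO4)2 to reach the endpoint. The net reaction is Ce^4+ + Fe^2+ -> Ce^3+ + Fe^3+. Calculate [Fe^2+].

0.0183 M

n(Ce(SO4)2) = 0.007713 x 0.03588 = 0.0002767 mol.
From the balanced equation, 1 mol Ce(SO4)2 reacts with 1 mol Fe^2+, so n(Fe^2+) = 0.0002767 x 1/1 = 0.0002767 mol.
[Fe^2+] = 0.0002767 / 0.01515 L = 0.0183 M.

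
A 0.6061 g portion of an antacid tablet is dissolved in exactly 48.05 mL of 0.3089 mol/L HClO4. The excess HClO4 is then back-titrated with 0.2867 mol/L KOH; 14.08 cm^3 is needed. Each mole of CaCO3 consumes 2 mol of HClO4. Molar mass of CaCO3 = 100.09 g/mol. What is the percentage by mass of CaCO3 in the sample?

Total n(HClO4) added = 0.3089 x 0.04805 = 0.01484 mol.
n(KOH) used = 0.2867 x 0.01408 = 0.004037 mol, which equals the excess n(HClO4).
So n(HClO4) consumed by the sample = 0.01484 - 0.004037 = 0.01081 mol.
n(CaCO3) = 0.01081 / 2 = 0.005403 mol.
mass CaCO3 = 0.005403 x 100.09 = 0.5408 g, so %CaCO3 = 0.5408/0.6061 x 100 = 89.2%.

89.2%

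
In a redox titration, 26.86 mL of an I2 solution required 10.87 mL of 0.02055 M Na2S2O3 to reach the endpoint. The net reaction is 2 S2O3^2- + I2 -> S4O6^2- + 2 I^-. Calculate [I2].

0.00416 M

n(Na2S2O3) = 0.02055 x 0.01087 = 0.0002234 mol.
From the balanced equation, 2 mol Na2S2O3 reacts with 1 mol I2, so n(I2) = 0.0002234 x 1/2 = 0.0001117 mol.
[I2] = 0.0001117 / 0.02686 L = 0.00416 M.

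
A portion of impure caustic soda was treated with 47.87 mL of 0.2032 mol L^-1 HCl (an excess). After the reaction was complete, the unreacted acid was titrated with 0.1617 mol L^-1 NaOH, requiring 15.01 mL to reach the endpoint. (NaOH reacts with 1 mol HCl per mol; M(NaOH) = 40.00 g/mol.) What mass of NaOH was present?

Total n(HCl) added = 0.2032 x 0.04787 = 0.009727 mol.
n(NaOH) used = 0.1617 x 0.01501 = 0.002427 mol, which equals the excess n(HCl).
So n(HCl) consumed by the sample = 0.009727 - 0.002427 = 0.007300 mol.
n(NaOH) = 0.007300 / 1 = 0.007300 mol.
mass = 0.007300 mol x 40.00 g/mol = 0.292 g.

0.292 g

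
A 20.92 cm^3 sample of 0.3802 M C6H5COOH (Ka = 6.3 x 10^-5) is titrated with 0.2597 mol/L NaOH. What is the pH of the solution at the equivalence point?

8.69

n(C6H5COOH) = 0.3802 x 0.02092 = 0.007954 mol; V(NaOH) at equivalence = 0.007954/0.2597 = 0.03063 L.
At equivalence all the acid is converted to C6H5COO-; total volume = 0.02092 + 0.03063 = 0.05155 L, so [C6H5COO-] = 0.007954/0.05155 = 0.1543 M.
Kb = Kw/Ka = 1.0e-14 / 6.3 x 10^-5 = 1.59e-10.
[OH^-] = sqrt(Kb x [C6H5COO-]) = sqrt(1.59e-10 x 0.1543) = 4.95e-6 M.
pOH = 5.31, so pH = 14.00 - 5.31 = 8.69.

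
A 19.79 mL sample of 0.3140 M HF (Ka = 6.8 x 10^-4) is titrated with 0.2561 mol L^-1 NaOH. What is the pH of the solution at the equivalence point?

8.16

n(HF) = 0.3140 x 0.01979 = 0.006214 mol; V(NaOH) at equivalence = 0.006214/0.2561 = 0.02426 L.
At equivalence all the acid is converted to F-; total volume = 0.01979 + 0.02426 = 0.04405 L, so [F-] = 0.006214/0.04405 = 0.1411 M.
Kb = Kw/Ka = 1.0e-14 / 6.8 x 10^-4 = 1.47e-11.
[OH^-] = sqrt(Kb x [F-]) = sqrt(1.47e-11 x 0.1411) = 1.44e-6 M.
pOH = 5.84, so pH = 14.00 - 5.84 = 8.16.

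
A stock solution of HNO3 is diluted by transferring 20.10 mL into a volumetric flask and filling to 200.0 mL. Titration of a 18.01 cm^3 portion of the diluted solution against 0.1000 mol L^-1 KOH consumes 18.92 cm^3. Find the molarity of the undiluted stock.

1.05 M

n(KOH) = 0.1000 x 0.01892 = 0.001892 mol.
n(HNO3) in the aliquot = 0.001892 mol.
[diluted HNO3] = 0.001892 / 0.01801 = 0.1051 M.
Dilution factor = 200.0/20.10 = 9.950, so [stock] = 0.1051 x 9.950 = 1.05 M.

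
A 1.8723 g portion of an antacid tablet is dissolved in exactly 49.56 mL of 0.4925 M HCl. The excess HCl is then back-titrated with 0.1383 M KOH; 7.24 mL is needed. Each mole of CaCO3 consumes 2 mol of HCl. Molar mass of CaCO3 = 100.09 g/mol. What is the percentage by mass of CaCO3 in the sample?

Total n(HCl) added = 0.4925 x 0.04956 = 0.02441 mol.
n(KOH) used = 0.1383 x 0.007240 = 0.001001 mol, which equals the excess n(HCl).
So n(HCl) consumed by the sample = 0.02441 - 0.001001 = 0.02341 mol.
n(CaCO3) = 0.02341 / 2 = 0.01170 mol.
mass CaCO3 = 0.01170 x 100.09 = 1.171 g, so %CaCO3 = 1.171/1.8723 x 100 = 62.6%.

62.6%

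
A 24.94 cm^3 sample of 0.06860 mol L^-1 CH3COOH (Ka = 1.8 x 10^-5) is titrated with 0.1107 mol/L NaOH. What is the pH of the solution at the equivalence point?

n(CH3COOH) = 0.06860 x 0.02494 = 0.001711 mol; V(NaOH) at equivalence = 0.001711/0.1107 = 0.01546 L.
At equivalence all the acid is converted to CH3COO-; total volume = 0.02494 + 0.01546 = 0.04040 L, so [CH3COO-] = 0.001711/0.04040 = 0.04235 M.
Kb = Kw/Ka = 1.0e-14 / 1.8 x 10^-5 = 5.56e-10.
[OH^-] = sqrt(Kb x [CH3COO-]) = sqrt(5.56e-10 x 0.04235) = 4.85e-6 M.
pOH = 5.31, so pH = 14.00 - 5.31 = 8.69.

8.69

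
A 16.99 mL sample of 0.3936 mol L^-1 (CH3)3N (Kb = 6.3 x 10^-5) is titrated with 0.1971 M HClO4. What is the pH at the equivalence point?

5.34

n((CH3)3N) = 0.3936 x 0.01699 = 0.006687 mol; V(HClO4) at equivalence = 0.006687/0.1971 = 0.03393 L.
At equivalence the base is fully converted to (CH3)3NH+; total volume = 0.05092 L, so [(CH3)3NH+] = 0.006687/0.05092 = 0.1313 M.
Ka((CH3)3NH+) = Kw/Kb = 1.0e-14 / 6.3 x 10^-5 = 1.59e-10.
[H^+] = sqrt(Ka x [(CH3)3NH+]) = sqrt(1.59e-10 x 0.1313) = 4.57e-6 M.
pH = -log(4.57e-6) = 5.34.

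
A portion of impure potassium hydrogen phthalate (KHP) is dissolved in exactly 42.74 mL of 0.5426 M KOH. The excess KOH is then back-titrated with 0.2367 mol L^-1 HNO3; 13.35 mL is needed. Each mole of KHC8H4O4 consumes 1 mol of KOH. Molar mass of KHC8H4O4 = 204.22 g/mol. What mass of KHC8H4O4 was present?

Total n(KOH) added = 0.5426 x 0.04274 = 0.02319 mol.
n(HNO3) used = 0.2367 x 0.01335 = 0.003160 mol, which equals the excess n(KOH).
So n(KOH) consumed by the sample = 0.02319 - 0.003160 = 0.02003 mol.
n(KHC8H4O4) = 0.02003 / 1 = 0.02003 mol.
mass = 0.02003 mol x 204.22 g/mol = 4.09 g.

4.09 g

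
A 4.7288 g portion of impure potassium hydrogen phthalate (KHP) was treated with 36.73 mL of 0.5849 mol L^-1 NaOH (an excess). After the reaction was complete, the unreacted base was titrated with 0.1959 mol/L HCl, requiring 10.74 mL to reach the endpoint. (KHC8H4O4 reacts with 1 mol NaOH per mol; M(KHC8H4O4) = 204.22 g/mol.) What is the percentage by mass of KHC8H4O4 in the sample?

Total n(NaOH) added = 0.5849 x 0.03673 = 0.02148 mol.
n(HCl) used = 0.1959 x 0.01074 = 0.002104 mol, which equals the excess n(NaOH).
So n(NaOH) consumed by the sample = 0.02148 - 0.002104 = 0.01938 mol.
n(KHC8H4O4) = 0.01938 / 1 = 0.01938 mol.
mass KHC8H4O4 = 0.01938 x 204.22 = 3.958 g, so %KHC8H4O4 = 3.958/4.7288 x 100 = 83.7%.

83.7%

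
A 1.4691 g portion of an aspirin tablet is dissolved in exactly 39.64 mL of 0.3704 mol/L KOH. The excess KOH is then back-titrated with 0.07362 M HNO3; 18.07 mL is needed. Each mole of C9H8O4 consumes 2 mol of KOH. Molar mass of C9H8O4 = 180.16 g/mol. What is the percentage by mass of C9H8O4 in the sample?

81.9%

Total n(KOH) added = 0.3704 x 0.03964 = 0.01468 mol.
n(HNO3) used = 0.07362 x 0.01807 = 0.001330 mol, which equals the excess n(KOH).
So n(KOH) consumed by the sample = 0.01468 - 0.001330 = 0.01335 mol.
n(C9H8O4) = 0.01335 / 2 = 0.006676 mol.
mass C9H8O4 = 0.006676 x 180.16 = 1.203 g, so %C9H8O4 = 1.203/1.4691 x 100 = 81.9%.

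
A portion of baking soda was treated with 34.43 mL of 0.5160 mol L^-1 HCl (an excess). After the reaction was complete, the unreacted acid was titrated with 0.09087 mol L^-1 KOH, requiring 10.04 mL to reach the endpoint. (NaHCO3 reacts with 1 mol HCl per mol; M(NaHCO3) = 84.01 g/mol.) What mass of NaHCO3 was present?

1.42 g

Total n(HCl) added = 0.5160 x 0.03443 = 0.01777 mol.
n(KOH) used = 0.09087 x 0.01004 = 0.0009123 mol, which equals the excess n(HCl).
So n(HCl) consumed by the sample = 0.01777 - 0.0009123 = 0.01685 mol.
n(NaHCO3) = 0.01685 / 1 = 0.01685 mol.
mass = 0.01685 mol x 84.01 g/mol = 1.42 g.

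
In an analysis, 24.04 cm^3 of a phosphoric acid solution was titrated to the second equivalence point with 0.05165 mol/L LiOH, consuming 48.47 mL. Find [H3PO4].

0.0521 M

n(LiOH) = 0.05165 x 0.04847 = 0.002503 mol.
At the second equivalence point, 2 mol OH^- react per mol H3PO4, so n(H3PO4) = 0.002503 / 2 = 0.001252 mol.
[H3PO4] = 0.001252 / 0.02404 L = 0.0521 M.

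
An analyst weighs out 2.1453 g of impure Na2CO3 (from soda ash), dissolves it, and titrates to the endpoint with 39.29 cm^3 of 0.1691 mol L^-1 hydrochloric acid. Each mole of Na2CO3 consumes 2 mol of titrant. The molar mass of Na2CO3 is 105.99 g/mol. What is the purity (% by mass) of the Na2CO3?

16.4%

n(HCl) = 0.1691 x 0.03929 = 0.006644 mol.
n(Na2CO3) = 0.006644 / 2 = 0.003322 mol.
mass of Na2CO3 = 0.003322 x 105.99 = 0.3521 g.
% purity = 0.3521 / 2.1453 x 100 = 16.4%.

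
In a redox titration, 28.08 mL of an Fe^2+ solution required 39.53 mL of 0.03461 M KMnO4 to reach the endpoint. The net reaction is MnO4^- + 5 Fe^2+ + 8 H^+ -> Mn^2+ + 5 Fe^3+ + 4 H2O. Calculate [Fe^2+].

0.244 M

n(KMnO4) = 0.03461 x 0.03953 = 0.001368 mol.
From the balanced equation, 1 mol KMnO4 reacts with 5 mol Fe^2+, so n(Fe^2+) = 0.001368 x 5/1 = 0.006841 mol.
[Fe^2+] = 0.006841 / 0.02808 L = 0.244 M.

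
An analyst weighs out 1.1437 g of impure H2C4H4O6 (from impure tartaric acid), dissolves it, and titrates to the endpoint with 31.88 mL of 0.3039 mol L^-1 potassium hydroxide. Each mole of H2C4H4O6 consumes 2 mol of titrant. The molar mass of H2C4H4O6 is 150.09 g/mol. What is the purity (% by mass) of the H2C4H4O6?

n(KOH) = 0.3039 x 0.03188 = 0.009688 mol.
n(H2C4H4O6) = 0.009688 / 2 = 0.004844 mol.
mass of H2C4H4O6 = 0.004844 x 150.09 = 0.7271 g.
% purity = 0.7271 / 1.1437 x 100 = 63.6%.

63.6%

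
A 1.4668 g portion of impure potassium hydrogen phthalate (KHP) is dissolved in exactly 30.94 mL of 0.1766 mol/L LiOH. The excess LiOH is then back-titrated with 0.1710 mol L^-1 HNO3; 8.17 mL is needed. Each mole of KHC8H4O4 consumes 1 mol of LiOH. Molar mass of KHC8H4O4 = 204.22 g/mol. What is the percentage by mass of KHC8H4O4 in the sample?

56.6%

Total n(LiOH) added = 0.1766 x 0.03094 = 0.005464 mol.
n(HNO3) used = 0.1710 x 0.008170 = 0.001397 mol, which equals the excess n(LiOH).
So n(LiOH) consumed by the sample = 0.005464 - 0.001397 = 0.004067 mol.
n(KHC8H4O4) = 0.004067 / 1 = 0.004067 mol.
mass KHC8H4O4 = 0.004067 x 204.22 = 0.8305 g, so %KHC8H4O4 = 0.8305/1.4668 x 100 = 56.6%.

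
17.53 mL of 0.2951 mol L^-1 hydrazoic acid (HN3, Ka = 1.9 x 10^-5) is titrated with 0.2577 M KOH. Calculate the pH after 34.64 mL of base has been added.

12.86

n(acid) = 0.2951 x 0.01753 = 0.005173 mol; n(KOH) added = 0.2577 x 0.03464 = 0.008927 mol.
Base is in excess by 0.008927 - 0.005173 = 0.003754 mol in a total volume of 0.05217 L.
[OH^-] = 0.003754/0.05217 = 0.07195 M, so pOH = 1.14 and pH = 14.00 - 1.14 = 12.86.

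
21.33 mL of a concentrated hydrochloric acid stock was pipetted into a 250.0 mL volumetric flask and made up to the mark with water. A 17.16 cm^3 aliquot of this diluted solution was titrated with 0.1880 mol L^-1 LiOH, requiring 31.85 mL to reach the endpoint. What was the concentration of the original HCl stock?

n(LiOH) = 0.1880 x 0.03185 = 0.005988 mol.
n(HCl) in the aliquot = 0.005988 mol.
[diluted HCl] = 0.005988 / 0.01716 = 0.3489 M.
Dilution factor = 250.0/21.33 = 11.72, so [stock] = 0.3489 x 11.72 = 4.09 M.

4.09 M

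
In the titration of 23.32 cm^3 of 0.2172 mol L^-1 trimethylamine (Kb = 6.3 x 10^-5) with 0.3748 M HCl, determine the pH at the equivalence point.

n((CH3)3N) = 0.2172 x 0.02332 = 0.005065 mol; V(HCl) at equivalence = 0.005065/0.3748 = 0.01351 L.
At equivalence the base is fully converted to (CH3)3NH+; total volume = 0.03683 L, so [(CH3)3NH+] = 0.005065/0.03683 = 0.1375 M.
Ka((CH3)3NH+) = Kw/Kb = 1.0e-14 / 6.3 x 10^-5 = 1.59e-10.
[H^+] = sqrt(Ka x [(CH3)3NH+]) = sqrt(1.59e-10 x 0.1375) = 4.67e-6 M.
pH = -log(4.67e-6) = 5.33.

5.33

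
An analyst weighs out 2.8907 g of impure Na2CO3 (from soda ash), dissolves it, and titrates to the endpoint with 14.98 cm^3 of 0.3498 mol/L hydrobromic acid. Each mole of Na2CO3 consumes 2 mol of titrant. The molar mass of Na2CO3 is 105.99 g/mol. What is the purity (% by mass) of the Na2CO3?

n(HBr) = 0.3498 x 0.01498 = 0.005240 mol.
n(Na2CO3) = 0.005240 / 2 = 0.002620 mol.
mass of Na2CO3 = 0.002620 x 105.99 = 0.2777 g.
% purity = 0.2777 / 2.8907 x 100 = 9.61%.

9.61%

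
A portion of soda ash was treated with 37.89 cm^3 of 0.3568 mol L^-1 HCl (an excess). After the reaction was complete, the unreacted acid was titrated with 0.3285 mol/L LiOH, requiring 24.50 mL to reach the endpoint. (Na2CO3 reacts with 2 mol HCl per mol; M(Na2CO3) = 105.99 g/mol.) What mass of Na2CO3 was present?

Total n(HCl) added = 0.3568 x 0.03789 = 0.01352 mol.
n(LiOH) used = 0.3285 x 0.02450 = 0.008048 mol, which equals the excess n(HCl).
So n(HCl) consumed by the sample = 0.01352 - 0.008048 = 0.005471 mol.
n(Na2CO3) = 0.005471 / 2 = 0.002735 mol.
mass = 0.002735 mol x 105.99 g/mol = 0.290 g.

0.290 g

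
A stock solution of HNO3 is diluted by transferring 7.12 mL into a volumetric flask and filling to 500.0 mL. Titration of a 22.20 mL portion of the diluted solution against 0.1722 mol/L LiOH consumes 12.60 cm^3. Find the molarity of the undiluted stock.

6.86 M

n(LiOH) = 0.1722 x 0.01260 = 0.002170 mol.
n(HNO3) in the aliquot = 0.002170 mol.
[diluted HNO3] = 0.002170 / 0.02220 = 0.09774 M.
Dilution factor = 500.0/7.120 = 70.22, so [stock] = 0.09774 x 70.22 = 6.86 M.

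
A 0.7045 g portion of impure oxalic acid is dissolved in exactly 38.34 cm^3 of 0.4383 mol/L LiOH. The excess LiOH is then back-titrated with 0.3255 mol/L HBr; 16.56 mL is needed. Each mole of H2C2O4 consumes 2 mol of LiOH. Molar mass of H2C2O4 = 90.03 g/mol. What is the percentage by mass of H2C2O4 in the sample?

72.9%

Total n(LiOH) added = 0.4383 x 0.03834 = 0.01680 mol.
n(HBr) used = 0.3255 x 0.01656 = 0.005390 mol, which equals the excess n(LiOH).
So n(LiOH) consumed by the sample = 0.01680 - 0.005390 = 0.01141 mol.
n(H2C2O4) = 0.01141 / 2 = 0.005707 mol.
mass H2C2O4 = 0.005707 x 90.03 = 0.5138 g, so %H2C2O4 = 0.5138/0.7045 x 100 = 72.9%.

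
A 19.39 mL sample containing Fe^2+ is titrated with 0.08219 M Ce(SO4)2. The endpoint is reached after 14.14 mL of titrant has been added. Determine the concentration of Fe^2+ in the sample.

0.0599 M

n(Ce(SO4)2) = 0.08219 x 0.01414 = 0.001162 mol.
From the balanced equation, 1 mol Ce(SO4)2 reacts with 1 mol Fe^2+, so n(Fe^2+) = 0.001162 x 1/1 = 0.001162 mol.
[Fe^2+] = 0.001162 / 0.01939 L = 0.0599 M.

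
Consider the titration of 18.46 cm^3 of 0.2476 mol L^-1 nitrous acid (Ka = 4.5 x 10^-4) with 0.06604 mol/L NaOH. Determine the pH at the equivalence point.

8.03

n(HNO2) = 0.2476 x 0.01846 = 0.004571 mol; V(NaOH) at equivalence = 0.004571/0.06604 = 0.06921 L.
At equivalence all the acid is converted to NO2-; total volume = 0.01846 + 0.06921 = 0.08767 L, so [NO2-] = 0.004571/0.08767 = 0.05213 M.
Kb = Kw/Ka = 1.0e-14 / 4.5 x 10^-4 = 2.22e-11.
[OH^-] = sqrt(Kb x [NO2-]) = sqrt(2.22e-11 x 0.05213) = 1.08e-6 M.
pOH = 5.97, so pH = 14.00 - 5.97 = 8.03.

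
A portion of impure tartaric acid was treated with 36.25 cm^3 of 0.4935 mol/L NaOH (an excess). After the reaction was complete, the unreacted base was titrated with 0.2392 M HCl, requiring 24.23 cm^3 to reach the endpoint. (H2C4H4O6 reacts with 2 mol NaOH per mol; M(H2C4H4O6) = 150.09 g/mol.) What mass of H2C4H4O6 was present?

0.908 g

Total n(NaOH) added = 0.4935 x 0.03625 = 0.01789 mol.
n(HCl) used = 0.2392 x 0.02423 = 0.005796 mol, which equals the excess n(NaOH).
So n(NaOH) consumed by the sample = 0.01789 - 0.005796 = 0.01209 mol.
n(H2C4H4O6) = 0.01209 / 2 = 0.006047 mol.
mass = 0.006047 mol x 150.09 g/mol = 0.908 g.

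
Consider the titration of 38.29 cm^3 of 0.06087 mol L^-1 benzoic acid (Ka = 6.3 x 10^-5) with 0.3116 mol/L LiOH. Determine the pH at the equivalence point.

8.45

n(C6H5COOH) = 0.06087 x 0.03829 = 0.002331 mol; V(LiOH) at equivalence = 0.002331/0.3116 = 0.007480 L.
At equivalence all the acid is converted to C6H5COO-; total volume = 0.03829 + 0.007480 = 0.04577 L, so [C6H5COO-] = 0.002331/0.04577 = 0.05092 M.
Kb = Kw/Ka = 1.0e-14 / 6.3 x 10^-5 = 1.59e-10.
[OH^-] = sqrt(Kb x [C6H5COO-]) = sqrt(1.59e-10 x 0.05092) = 2.84e-6 M.
pOH = 5.55, so pH = 14.00 - 5.55 = 8.45.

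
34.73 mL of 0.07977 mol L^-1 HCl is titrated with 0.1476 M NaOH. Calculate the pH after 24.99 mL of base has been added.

12.19

n(acid) = 0.07977 x 0.03473 = 0.002770 mol; n(NaOH) added = 0.1476 x 0.02499 = 0.003689 mol.
Base is in excess by 0.003689 - 0.002770 = 0.0009181 mol in a total volume of 0.05972 L.
[OH^-] = 0.0009181/0.05972 = 0.01537 M, so pOH = 1.81 and pH = 14.00 - 1.81 = 12.19.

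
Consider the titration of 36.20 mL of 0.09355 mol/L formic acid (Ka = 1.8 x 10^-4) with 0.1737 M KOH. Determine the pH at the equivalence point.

n(HCOOH) = 0.09355 x 0.03620 = 0.003387 mol; V(KOH) at equivalence = 0.003387/0.1737 = 0.01950 L.
At equivalence all the acid is converted to HCOO-; total volume = 0.03620 + 0.01950 = 0.05570 L, so [HCOO-] = 0.003387/0.05570 = 0.06080 M.
Kb = Kw/Ka = 1.0e-14 / 1.8 x 10^-4 = 5.56e-11.
[OH^-] = sqrt(Kb x [HCOO-]) = sqrt(5.56e-11 x 0.06080) = 1.84e-6 M.
pOH = 5.74, so pH = 14.00 - 5.74 = 8.26.

8.26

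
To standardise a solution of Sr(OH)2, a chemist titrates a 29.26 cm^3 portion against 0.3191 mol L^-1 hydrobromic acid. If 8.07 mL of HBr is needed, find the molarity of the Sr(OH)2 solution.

n(HBr) delivered = 0.3191 x 0.008070 = 0.002575 mol.
The reaction is 1 Sr(OH)2 + 2 HBr, so n(Sr(OH)2) = 0.002575 x 1/2 = 0.001288 mol.
[Sr(OH)2] = 0.001288 mol / 0.02926 L = 0.0440 M.

0.0440 M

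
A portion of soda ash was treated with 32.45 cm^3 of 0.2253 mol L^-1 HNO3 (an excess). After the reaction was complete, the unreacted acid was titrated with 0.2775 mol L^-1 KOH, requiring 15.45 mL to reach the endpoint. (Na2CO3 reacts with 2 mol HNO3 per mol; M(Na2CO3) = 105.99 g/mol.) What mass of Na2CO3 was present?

0.160 g

Total n(HNO3) added = 0.2253 x 0.03245 = 0.007311 mol.
n(KOH) used = 0.2775 x 0.01545 = 0.004287 mol, which equals the excess n(HNO3).
So n(HNO3) consumed by the sample = 0.007311 - 0.004287 = 0.003024 mol.
n(Na2CO3) = 0.003024 / 2 = 0.001512 mol.
mass = 0.001512 mol x 105.99 g/mol = 0.160 g.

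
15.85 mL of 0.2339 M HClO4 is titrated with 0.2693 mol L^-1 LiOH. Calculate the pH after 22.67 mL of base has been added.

n(acid) = 0.2339 x 0.01585 = 0.003707 mol; n(LiOH) added = 0.2693 x 0.02267 = 0.006105 mol.
Base is in excess by 0.006105 - 0.003707 = 0.002398 mol in a total volume of 0.03852 L.
[OH^-] = 0.002398/0.03852 = 0.06225 M, so pOH = 1.21 and pH = 14.00 - 1.21 = 12.79.

12.79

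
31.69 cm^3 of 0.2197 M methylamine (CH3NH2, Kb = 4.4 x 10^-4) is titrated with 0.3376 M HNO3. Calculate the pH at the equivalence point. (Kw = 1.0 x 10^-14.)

n(CH3NH2) = 0.2197 x 0.03169 = 0.006962 mol; V(HNO3) at equivalence = 0.006962/0.3376 = 0.02062 L.
At equivalence the base is fully converted to CH3NH3+; total volume = 0.05231 L, so [CH3NH3+] = 0.006962/0.05231 = 0.1331 M.
Ka(CH3NH3+) = Kw/Kb = 1.0e-14 / 4.4 x 10^-4 = 2.27e-11.
[H^+] = sqrt(Ka x [CH3NH3+]) = sqrt(2.27e-11 x 0.1331) = 1.74e-6 M.
pH = -log(1.74e-6) = 5.76.

5.76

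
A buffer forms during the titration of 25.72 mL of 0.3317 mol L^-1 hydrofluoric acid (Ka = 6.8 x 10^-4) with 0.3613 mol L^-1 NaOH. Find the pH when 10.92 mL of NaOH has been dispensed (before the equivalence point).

Initial n(HF) = 0.3317 x 0.02572 = 0.008531 mol.
n(NaOH) added = 0.3613 x 0.01092 = 0.003945 mol, converting that many moles of HF to F-.
Remaining n(HF) = 0.004586 mol; n(F-) = 0.003945 mol.
By Henderson-Hasselbalch, pH = pKa + log([A^-]/[HA]) = 3.17 + log(0.003945/0.004586) = 3.17 + (-0.07) = 3.10.

3.10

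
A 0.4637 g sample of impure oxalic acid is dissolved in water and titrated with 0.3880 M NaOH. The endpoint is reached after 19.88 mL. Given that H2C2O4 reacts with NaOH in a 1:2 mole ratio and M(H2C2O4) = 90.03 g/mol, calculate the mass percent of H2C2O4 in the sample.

74.9%

n(NaOH) = 0.3880 x 0.01988 = 0.007713 mol.
n(H2C2O4) = 0.007713 / 2 = 0.003857 mol.
mass of H2C2O4 = 0.003857 x 90.03 = 0.3472 g.
% purity = 0.3472 / 0.4637 x 100 = 74.9%.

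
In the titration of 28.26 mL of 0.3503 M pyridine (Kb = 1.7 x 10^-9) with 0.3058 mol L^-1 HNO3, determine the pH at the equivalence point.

n(C5H5N) = 0.3503 x 0.02826 = 0.009899 mol; V(HNO3) at equivalence = 0.009899/0.3058 = 0.03237 L.
At equivalence the base is fully converted to C5H5NH+; total volume = 0.06063 L, so [C5H5NH+] = 0.009899/0.06063 = 0.1633 M.
Ka(C5H5NH+) = Kw/Kb = 1.0e-14 / 1.7 x 10^-9 = 5.88e-6.
[H^+] = sqrt(Ka x [C5H5NH+]) = sqrt(5.88e-6 x 0.1633) = 0.000980 M.
pH = -log(0.000980) = 3.01.

3.01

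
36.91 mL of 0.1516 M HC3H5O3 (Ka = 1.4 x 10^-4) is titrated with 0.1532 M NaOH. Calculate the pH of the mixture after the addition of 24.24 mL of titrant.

4.15

Initial n(HC3H5O3) = 0.1516 x 0.03691 = 0.005596 mol.
n(NaOH) added = 0.1532 x 0.02424 = 0.003714 mol, converting that many moles of HC3H5O3 to C3H5O3-.
Remaining n(HC3H5O3) = 0.001882 mol; n(C3H5O3-) = 0.003714 mol.
By Henderson-Hasselbalch, pH = pKa + log([A^-]/[HA]) = 3.85 + log(0.003714/0.001882) = 3.85 + (+0.30) = 4.15.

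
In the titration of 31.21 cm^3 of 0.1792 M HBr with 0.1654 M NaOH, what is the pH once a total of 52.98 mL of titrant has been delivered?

12.58

n(acid) = 0.1792 x 0.03121 = 0.005593 mol; n(NaOH) added = 0.1654 x 0.05298 = 0.008763 mol.
Base is in excess by 0.008763 - 0.005593 = 0.003170 mol in a total volume of 0.08419 L.
[OH^-] = 0.003170/0.08419 = 0.03765 M, so pOH = 1.42 and pH = 14.00 - 1.42 = 12.58.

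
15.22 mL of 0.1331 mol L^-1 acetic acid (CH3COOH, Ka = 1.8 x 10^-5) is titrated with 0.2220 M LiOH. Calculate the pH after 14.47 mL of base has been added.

12.60

n(acid) = 0.1331 x 0.01522 = 0.002026 mol; n(LiOH) added = 0.2220 x 0.01447 = 0.003212 mol.
Base is in excess by 0.003212 - 0.002026 = 0.001187 mol in a total volume of 0.02969 L.
[OH^-] = 0.001187/0.02969 = 0.03996 M, so pOH = 1.40 and pH = 14.00 - 1.40 = 12.60.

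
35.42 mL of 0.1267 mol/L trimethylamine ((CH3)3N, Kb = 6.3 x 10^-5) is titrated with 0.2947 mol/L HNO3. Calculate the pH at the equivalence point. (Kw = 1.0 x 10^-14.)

5.43

n((CH3)3N) = 0.1267 x 0.03542 = 0.004488 mol; V(HNO3) at equivalence = 0.004488/0.2947 = 0.01523 L.
At equivalence the base is fully converted to (CH3)3NH+; total volume = 0.05065 L, so [(CH3)3NH+] = 0.004488/0.05065 = 0.08861 M.
Ka((CH3)3NH+) = Kw/Kb = 1.0e-14 / 6.3 x 10^-5 = 1.59e-10.
[H^+] = sqrt(Ka x [(CH3)3NH+]) = sqrt(1.59e-10 x 0.08861) = 3.75e-6 M.
pH = -log(3.75e-6) = 5.43.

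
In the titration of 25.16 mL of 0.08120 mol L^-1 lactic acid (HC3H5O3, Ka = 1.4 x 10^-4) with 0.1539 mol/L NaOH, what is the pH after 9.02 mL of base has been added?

Initial n(HC3H5O3) = 0.08120 x 0.02516 = 0.002043 mol.
n(NaOH) added = 0.1539 x 0.009020 = 0.001388 mol, converting that many moles of HC3H5O3 to C3H5O3-.
Remaining n(HC3H5O3) = 0.0006548 mol; n(C3H5O3-) = 0.001388 mol.
By Henderson-Hasselbalch, pH = pKa + log([A^-]/[HA]) = 3.85 + log(0.001388/0.0006548) = 3.85 + (+0.33) = 4.18.

4.18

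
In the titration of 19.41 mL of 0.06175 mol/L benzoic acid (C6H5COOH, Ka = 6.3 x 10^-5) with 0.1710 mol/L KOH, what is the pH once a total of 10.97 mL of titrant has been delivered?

n(acid) = 0.06175 x 0.01941 = 0.001199 mol; n(KOH) added = 0.1710 x 0.01097 = 0.001876 mol.
Base is in excess by 0.001876 - 0.001199 = 0.0006773 mol in a total volume of 0.03038 L.
[OH^-] = 0.0006773/0.03038 = 0.02229 M, so pOH = 1.65 and pH = 14.00 - 1.65 = 12.35.

12.35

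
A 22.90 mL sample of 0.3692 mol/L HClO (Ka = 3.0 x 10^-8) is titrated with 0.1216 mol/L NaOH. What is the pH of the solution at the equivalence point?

10.24

n(HClO) = 0.3692 x 0.02290 = 0.008455 mol; V(NaOH) at equivalence = 0.008455/0.1216 = 0.06953 L.
At equivalence all the acid is converted to ClO-; total volume = 0.02290 + 0.06953 = 0.09243 L, so [ClO-] = 0.008455/0.09243 = 0.09147 M.
Kb = Kw/Ka = 1.0e-14 / 3.0 x 10^-8 = 3.33e-7.
[OH^-] = sqrt(Kb x [ClO-]) = sqrt(3.33e-7 x 0.09147) = 0.000175 M.
pOH = 3.76, so pH = 14.00 - 3.76 = 10.24.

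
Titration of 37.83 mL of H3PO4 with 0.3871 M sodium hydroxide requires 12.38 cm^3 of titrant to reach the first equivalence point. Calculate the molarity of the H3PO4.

0.127 M

n(NaOH) = 0.3871 x 0.01238 = 0.004792 mol.
At the first equivalence point, 1 mol OH^- react per mol H3PO4, so n(H3PO4) = 0.004792 / 1 = 0.004792 mol.
[H3PO4] = 0.004792 / 0.03783 L = 0.127 M.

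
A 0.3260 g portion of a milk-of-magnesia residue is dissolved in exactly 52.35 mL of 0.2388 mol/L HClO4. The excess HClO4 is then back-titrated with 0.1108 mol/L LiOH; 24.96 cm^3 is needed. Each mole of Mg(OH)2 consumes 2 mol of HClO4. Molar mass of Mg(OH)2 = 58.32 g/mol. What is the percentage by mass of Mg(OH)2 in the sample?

87.1%

Total n(HClO4) added = 0.2388 x 0.05235 = 0.01250 mol.
n(LiOH) used = 0.1108 x 0.02496 = 0.002766 mol, which equals the excess n(HClO4).
So n(HClO4) consumed by the sample = 0.01250 - 0.002766 = 0.009736 mol.
n(Mg(OH)2) = 0.009736 / 2 = 0.004868 mol.
mass Mg(OH)2 = 0.004868 x 58.32 = 0.2839 g, so %Mg(OH)2 = 0.2839/0.3260 x 100 = 87.1%.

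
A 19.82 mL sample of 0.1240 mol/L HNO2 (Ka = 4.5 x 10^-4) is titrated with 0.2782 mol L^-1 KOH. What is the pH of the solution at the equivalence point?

8.14

n(HNO2) = 0.1240 x 0.01982 = 0.002458 mol; V(KOH) at equivalence = 0.002458/0.2782 = 0.008834 L.
At equivalence all the acid is converted to NO2-; total volume = 0.01982 + 0.008834 = 0.02865 L, so [NO2-] = 0.002458/0.02865 = 0.08577 M.
Kb = Kw/Ka = 1.0e-14 / 4.5 x 10^-4 = 2.22e-11.
[OH^-] = sqrt(Kb x [NO2-]) = sqrt(2.22e-11 x 0.08577) = 1.38e-6 M.
pOH = 5.86, so pH = 14.00 - 5.86 = 8.14.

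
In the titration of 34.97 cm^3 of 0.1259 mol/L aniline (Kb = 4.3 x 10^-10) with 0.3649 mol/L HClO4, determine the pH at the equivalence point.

2.83

n(C6H5NH2) = 0.1259 x 0.03497 = 0.004403 mol; V(HClO4) at equivalence = 0.004403/0.3649 = 0.01207 L.
At equivalence the base is fully converted to C6H5NH3+; total volume = 0.04704 L, so [C6H5NH3+] = 0.004403/0.04704 = 0.09360 M.
Ka(C6H5NH3+) = Kw/Kb = 1.0e-14 / 4.3 x 10^-10 = 2.33e-5.
[H^+] = sqrt(Ka x [C6H5NH3+]) = sqrt(2.33e-5 x 0.09360) = 0.00148 M.
pH = -log(0.00148) = 2.83.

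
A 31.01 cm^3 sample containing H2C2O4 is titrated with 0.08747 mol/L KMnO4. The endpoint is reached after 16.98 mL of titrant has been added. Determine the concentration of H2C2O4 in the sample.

0.120 M

n(KMnO4) = 0.08747 x 0.01698 = 0.001485 mol.
From the balanced equation, 2 mol KMnO4 reacts with 5 mol H2C2O4, so n(H2C2O4) = 0.001485 x 5/2 = 0.003713 mol.
[H2C2O4] = 0.003713 / 0.03101 L = 0.120 M.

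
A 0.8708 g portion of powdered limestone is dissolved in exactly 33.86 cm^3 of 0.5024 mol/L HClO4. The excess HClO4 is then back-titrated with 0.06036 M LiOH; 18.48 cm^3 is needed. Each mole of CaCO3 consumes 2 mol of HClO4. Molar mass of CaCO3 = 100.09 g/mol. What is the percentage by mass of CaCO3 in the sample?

91.4%

Total n(HClO4) added = 0.5024 x 0.03386 = 0.01701 mol.
n(LiOH) used = 0.06036 x 0.01848 = 0.001115 mol, which equals the excess n(HClO4).
So n(HClO4) consumed by the sample = 0.01701 - 0.001115 = 0.01590 mol.
n(CaCO3) = 0.01590 / 2 = 0.007948 mol.
mass CaCO3 = 0.007948 x 100.09 = 0.7955 g, so %CaCO3 = 0.7955/0.8708 x 100 = 91.4%.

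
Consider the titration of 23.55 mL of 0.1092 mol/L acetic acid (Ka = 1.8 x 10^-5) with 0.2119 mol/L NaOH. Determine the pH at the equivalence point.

8.80

n(CH3COOH) = 0.1092 x 0.02355 = 0.002572 mol; V(NaOH) at equivalence = 0.002572/0.2119 = 0.01214 L.
At equivalence all the acid is converted to CH3COO-; total volume = 0.02355 + 0.01214 = 0.03569 L, so [CH3COO-] = 0.002572/0.03569 = 0.07206 M.
Kb = Kw/Ka = 1.0e-14 / 1.8 x 10^-5 = 5.56e-10.
[OH^-] = sqrt(Kb x [CH3COO-]) = sqrt(5.56e-10 x 0.07206) = 6.33e-6 M.
pOH = 5.20, so pH = 14.00 - 5.20 = 8.80.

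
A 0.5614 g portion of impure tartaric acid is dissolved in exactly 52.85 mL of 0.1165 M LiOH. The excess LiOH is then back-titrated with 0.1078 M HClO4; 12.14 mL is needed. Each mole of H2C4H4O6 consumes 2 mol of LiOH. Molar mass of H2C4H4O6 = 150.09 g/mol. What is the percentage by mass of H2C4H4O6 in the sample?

Total n(LiOH) added = 0.1165 x 0.05285 = 0.006157 mol.
n(HClO4) used = 0.1078 x 0.01214 = 0.001309 mol, which equals the excess n(LiOH).
So n(LiOH) consumed by the sample = 0.006157 - 0.001309 = 0.004848 mol.
n(H2C4H4O6) = 0.004848 / 2 = 0.002424 mol.
mass H2C4H4O6 = 0.002424 x 150.09 = 0.3638 g, so %H2C4H4O6 = 0.3638/0.5614 x 100 = 64.8%.

64.8%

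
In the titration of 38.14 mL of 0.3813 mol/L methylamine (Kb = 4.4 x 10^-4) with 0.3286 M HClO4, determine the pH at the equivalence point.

5.70

n(CH3NH2) = 0.3813 x 0.03814 = 0.01454 mol; V(HClO4) at equivalence = 0.01454/0.3286 = 0.04426 L.
At equivalence the base is fully converted to CH3NH3+; total volume = 0.08240 L, so [CH3NH3+] = 0.01454/0.08240 = 0.1765 M.
Ka(CH3NH3+) = Kw/Kb = 1.0e-14 / 4.4 x 10^-4 = 2.27e-11.
[H^+] = sqrt(Ka x [CH3NH3+]) = sqrt(2.27e-11 x 0.1765) = 2.00e-6 M.
pH = -log(2.00e-6) = 5.70.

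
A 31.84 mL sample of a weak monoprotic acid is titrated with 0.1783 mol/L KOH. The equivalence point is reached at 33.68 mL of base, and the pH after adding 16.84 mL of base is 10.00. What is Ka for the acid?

1.0 x 10^-10

16.84 mL is half of the equivalence volume, so this is the half-equivalence point where [HA] = [A^-].
At half-equivalence pH = pKa, so pKa = 10.00.
Ka = 10^(-10.00) = 1.0 x 10^-10.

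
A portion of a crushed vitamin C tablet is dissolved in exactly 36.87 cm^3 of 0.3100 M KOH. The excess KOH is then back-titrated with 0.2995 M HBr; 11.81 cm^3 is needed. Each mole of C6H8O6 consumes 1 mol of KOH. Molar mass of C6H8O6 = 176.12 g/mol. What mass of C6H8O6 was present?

1.39 g

Total n(KOH) added = 0.3100 x 0.03687 = 0.01143 mol.
n(HBr) used = 0.2995 x 0.01181 = 0.003537 mol, which equals the excess n(KOH).
So n(KOH) consumed by the sample = 0.01143 - 0.003537 = 0.007893 mol.
n(C6H8O6) = 0.007893 / 1 = 0.007893 mol.
mass = 0.007893 mol x 176.12 g/mol = 1.39 g.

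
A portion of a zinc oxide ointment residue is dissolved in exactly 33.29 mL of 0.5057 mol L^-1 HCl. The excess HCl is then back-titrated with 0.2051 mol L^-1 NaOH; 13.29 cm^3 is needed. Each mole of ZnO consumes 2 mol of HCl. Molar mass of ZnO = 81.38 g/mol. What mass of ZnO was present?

0.574 g

Total n(HCl) added = 0.5057 x 0.03329 = 0.01683 mol.
n(NaOH) used = 0.2051 x 0.01329 = 0.002726 mol, which equals the excess n(HCl).
So n(HCl) consumed by the sample = 0.01683 - 0.002726 = 0.01411 mol.
n(ZnO) = 0.01411 / 2 = 0.007054 mol.
mass = 0.007054 mol x 81.38 g/mol = 0.574 g.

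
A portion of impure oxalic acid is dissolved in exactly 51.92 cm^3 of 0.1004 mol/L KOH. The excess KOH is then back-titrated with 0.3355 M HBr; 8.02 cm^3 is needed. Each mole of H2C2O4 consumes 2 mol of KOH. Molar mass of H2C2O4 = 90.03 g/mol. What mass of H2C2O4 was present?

0.114 g

Total n(KOH) added = 0.1004 x 0.05192 = 0.005213 mol.
n(HBr) used = 0.3355 x 0.008020 = 0.002691 mol, which equals the excess n(KOH).
So n(KOH) consumed by the sample = 0.005213 - 0.002691 = 0.002522 mol.
n(H2C2O4) = 0.002522 / 2 = 0.001261 mol.
mass = 0.001261 mol x 90.03 g/mol = 0.114 g.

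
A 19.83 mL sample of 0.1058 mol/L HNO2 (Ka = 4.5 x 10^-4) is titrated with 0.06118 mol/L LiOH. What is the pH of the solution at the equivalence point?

7.97

n(HNO2) = 0.1058 x 0.01983 = 0.002098 mol; V(LiOH) at equivalence = 0.002098/0.06118 = 0.03429 L.
At equivalence all the acid is converted to NO2-; total volume = 0.01983 + 0.03429 = 0.05412 L, so [NO2-] = 0.002098/0.05412 = 0.03876 M.
Kb = Kw/Ka = 1.0e-14 / 4.5 x 10^-4 = 2.22e-11.
[OH^-] = sqrt(Kb x [NO2-]) = sqrt(2.22e-11 x 0.03876) = 9.28e-7 M.
pOH = 6.03, so pH = 14.00 - 6.03 = 7.97.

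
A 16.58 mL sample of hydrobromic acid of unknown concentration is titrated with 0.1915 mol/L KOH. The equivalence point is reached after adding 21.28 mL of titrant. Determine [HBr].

n(KOH) delivered = 0.1915 x 0.02128 = 0.004075 mol.
For a 1:1 reaction, n(HBr) = 0.004075 mol.
[HBr] = 0.004075 mol / 0.01658 L = 0.246 M.

0.246 M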